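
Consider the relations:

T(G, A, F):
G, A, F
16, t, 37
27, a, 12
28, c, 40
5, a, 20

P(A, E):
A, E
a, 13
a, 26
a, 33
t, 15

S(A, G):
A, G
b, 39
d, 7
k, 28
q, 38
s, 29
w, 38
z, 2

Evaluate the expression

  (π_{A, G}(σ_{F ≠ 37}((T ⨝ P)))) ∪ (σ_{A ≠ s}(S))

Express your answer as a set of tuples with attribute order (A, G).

Natural join on A: {(16, t, 37, 15), (27, a, 12, 13), (27, a, 12, 26), (27, a, 12, 33), (5, a, 20, 13), (5, a, 20, 26), (5, a, 20, 33)}
Apply σ_{F ≠ 37}; surviving tuples: {(27, a, 12, 13), (27, a, 12, 26), (27, a, 12, 33), (5, a, 20, 13), (5, a, 20, 26), (5, a, 20, 33)}
π[A, G]: project onto (A, G) (4 duplicate(s) eliminated) → {(a, 27), (a, 5)}
Apply σ_{A ≠ s}; surviving tuples: {(b, 39), (d, 7), (k, 28), (q, 38), (w, 38), (z, 2)}
Taking the union: {(a, 27), (a, 5), (b, 39), (d, 7), (k, 28), (q, 38), (w, 38), (z, 2)}

{(a, 27), (a, 5), (b, 39), (d, 7), (k, 28), (q, 38), (w, 38), (z, 2)}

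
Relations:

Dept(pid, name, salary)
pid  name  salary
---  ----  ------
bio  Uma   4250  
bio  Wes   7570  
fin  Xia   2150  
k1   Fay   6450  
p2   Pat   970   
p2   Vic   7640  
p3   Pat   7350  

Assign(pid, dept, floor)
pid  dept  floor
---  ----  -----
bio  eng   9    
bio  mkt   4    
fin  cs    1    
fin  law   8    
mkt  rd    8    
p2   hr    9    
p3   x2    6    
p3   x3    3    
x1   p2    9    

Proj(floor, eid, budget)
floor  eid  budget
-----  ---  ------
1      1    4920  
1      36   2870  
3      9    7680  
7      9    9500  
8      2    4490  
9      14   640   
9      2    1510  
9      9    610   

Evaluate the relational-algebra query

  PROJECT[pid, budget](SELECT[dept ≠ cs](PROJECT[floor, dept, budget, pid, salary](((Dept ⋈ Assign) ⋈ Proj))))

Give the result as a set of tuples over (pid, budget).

Joining Dept and Assign on pid yields {(bio, Uma, 4250, eng, 9), (bio, Uma, 4250, mkt, 4), (bio, Wes, 7570, eng, 9), (bio, Wes, 7570, mkt, 4), (fin, Xia, 2150, cs, 1), (fin, Xia, 2150, law, 8), (p2, Pat, 970, hr, 9), (p2, Vic, 7640, hr, 9), (p3, Pat, 7350, x2, 6), (p3, Pat, 7350, x3, 3)}.
Joining (Dept ⋈ Assign) and Proj on floor yields {(bio, Uma, 4250, eng, 9, 14, 640), (bio, Uma, 4250, eng, 9, 2, 1510), (bio, Uma, 4250, eng, 9, 9, 610), (bio, Wes, 7570, eng, 9, 14, 640), (bio, Wes, 7570, eng, 9, 2, 1510), (bio, Wes, 7570, eng, 9, 9, 610), (fin, Xia, 2150, cs, 1, 1, 4920), (fin, Xia, 2150, cs, 1, 36, 2870), (fin, Xia, 2150, law, 8, 2, 4490), (p2, Pat, 970, hr, 9, 14, 640), (p2, Pat, 970, hr, 9, 2, 1510), (p2, Pat, 970, hr, 9, 9, 610), (p2, Vic, 7640, hr, 9, 14, 640), (p2, Vic, 7640, hr, 9, 2, 1510), (p2, Vic, 7640, hr, 9, 9, 610), (p3, Pat, 7350, x3, 3, 9, 7680)}.
Projecting to floor, dept, budget, pid, salary: {(1, cs, 2870, fin, 2150), (1, cs, 4920, fin, 2150), (3, x3, 7680, p3, 7350), (8, law, 4490, fin, 2150), (9, eng, 1510, bio, 4250), (9, eng, 1510, bio, 7570), (9, eng, 610, bio, 4250), (9, eng, 610, bio, 7570), (9, eng, 640, bio, 4250), (9, eng, 640, bio, 7570), (9, hr, 1510, p2, 7640), (9, hr, 1510, p2, 970), (9, hr, 610, p2, 7640), (9, hr, 610, p2, 970), (9, hr, 640, p2, 7640), (9, hr, 640, p2, 970)}
Filtering on dept ≠ cs leaves {(3, x3, 7680, p3, 7350), (8, law, 4490, fin, 2150), (9, eng, 1510, bio, 4250), (9, eng, 1510, bio, 7570), (9, eng, 610, bio, 4250), (9, eng, 610, bio, 7570), (9, eng, 640, bio, 4250), (9, eng, 640, bio, 7570), (9, hr, 1510, p2, 7640), (9, hr, 1510, p2, 970), (9, hr, 610, p2, 7640), (9, hr, 610, p2, 970), (9, hr, 640, p2, 7640), (9, hr, 640, p2, 970)}.
Projecting to pid, budget (6 duplicate(s) eliminated): {(bio, 1510), (bio, 610), (bio, 640), (fin, 4490), (p2, 1510), (p2, 610), (p2, 640), (p3, 7680)}

{(bio, 1510), (bio, 610), (bio, 640), (fin, 4490), (p2, 1510), (p2, 610), (p2, 640), (p3, 7680)}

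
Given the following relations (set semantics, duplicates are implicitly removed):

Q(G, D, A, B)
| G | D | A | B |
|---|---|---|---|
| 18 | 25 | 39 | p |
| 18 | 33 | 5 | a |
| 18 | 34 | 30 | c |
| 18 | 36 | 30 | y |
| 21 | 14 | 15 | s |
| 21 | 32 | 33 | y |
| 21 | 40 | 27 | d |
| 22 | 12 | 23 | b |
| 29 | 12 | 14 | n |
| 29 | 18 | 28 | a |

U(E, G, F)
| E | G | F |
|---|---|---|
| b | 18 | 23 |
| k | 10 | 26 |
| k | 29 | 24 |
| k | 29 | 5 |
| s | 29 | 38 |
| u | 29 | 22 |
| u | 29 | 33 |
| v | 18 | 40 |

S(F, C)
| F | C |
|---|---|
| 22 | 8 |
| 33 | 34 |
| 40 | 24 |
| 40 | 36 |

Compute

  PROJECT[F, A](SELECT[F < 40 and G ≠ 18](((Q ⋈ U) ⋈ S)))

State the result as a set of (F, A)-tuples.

{(22, 14), (22, 28), (33, 14), (33, 28)}

Q ⋈ U (natural join on G): {(18, 25, 39, p, b, 23), (18, 25, 39, p, v, 40), (18, 33, 5, a, b, 23), (18, 33, 5, a, v, 40), (18, 34, 30, c, b, 23), (18, 34, 30, c, v, 40), (18, 36, 30, y, b, 23), (18, 36, 30, y, v, 40), (29, 12, 14, n, k, 24), (29, 12, 14, n, k, 5), (29, 12, 14, n, s, 38), (29, 12, 14, n, u, 22), (29, 12, 14, n, u, 33), (29, 18, 28, a, k, 24), (29, 18, 28, a, k, 5), (29, 18, 28, a, s, 38), (29, 18, 28, a, u, 22), (29, 18, 28, a, u, 33)}
(Q ⋈ U) ⋈ S (natural join on F): {(18, 25, 39, p, v, 40, 24), (18, 25, 39, p, v, 40, 36), (18, 33, 5, a, v, 40, 24), (18, 33, 5, a, v, 40, 36), (18, 34, 30, c, v, 40, 24), (18, 34, 30, c, v, 40, 36), (18, 36, 30, y, v, 40, 24), (18, 36, 30, y, v, 40, 36), (29, 12, 14, n, u, 22, 8), (29, 12, 14, n, u, 33, 34), (29, 18, 28, a, u, 22, 8), (29, 18, 28, a, u, 33, 34)}
σ[F < 40 and G ≠ 18]: keep tuples satisfying F < 40 and G ≠ 18 → {(29, 12, 14, n, u, 22, 8), (29, 12, 14, n, u, 33, 34), (29, 18, 28, a, u, 22, 8), (29, 18, 28, a, u, 33, 34)}
π_{F, A} gives {(22, 14), (22, 28), (33, 14), (33, 28)}.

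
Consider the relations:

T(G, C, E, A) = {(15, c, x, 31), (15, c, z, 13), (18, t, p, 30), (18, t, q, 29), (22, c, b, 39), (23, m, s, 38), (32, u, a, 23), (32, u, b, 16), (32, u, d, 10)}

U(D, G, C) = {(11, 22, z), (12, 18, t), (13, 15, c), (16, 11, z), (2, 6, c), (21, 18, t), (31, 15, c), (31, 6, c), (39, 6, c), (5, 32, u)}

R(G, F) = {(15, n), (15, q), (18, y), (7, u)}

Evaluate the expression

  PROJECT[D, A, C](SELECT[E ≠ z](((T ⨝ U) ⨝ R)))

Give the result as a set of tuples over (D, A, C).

{(12, 29, t), (12, 30, t), (13, 31, c), (21, 29, t), (21, 30, t), (31, 31, c)}

T ⋈ U (natural join on G, C): {(15, c, x, 31, 13), (15, c, x, 31, 31), (15, c, z, 13, 13), (15, c, z, 13, 31), (18, t, p, 30, 12), (18, t, p, 30, 21), (18, t, q, 29, 12), (18, t, q, 29, 21), (32, u, a, 23, 5), (32, u, b, 16, 5), (32, u, d, 10, 5)}
(T ⨝ U) ⋈ R (natural join on G): {(15, c, x, 31, 13, n), (15, c, x, 31, 13, q), (15, c, x, 31, 31, n), (15, c, x, 31, 31, q), (15, c, z, 13, 13, n), (15, c, z, 13, 13, q), (15, c, z, 13, 31, n), (15, c, z, 13, 31, q), (18, t, p, 30, 12, y), (18, t, p, 30, 21, y), (18, t, q, 29, 12, y), (18, t, q, 29, 21, y)}
Apply σ_{E ≠ z}; surviving tuples: {(15, c, x, 31, 13, n), (15, c, x, 31, 13, q), (15, c, x, 31, 31, n), (15, c, x, 31, 31, q), (18, t, p, 30, 12, y), (18, t, p, 30, 21, y), (18, t, q, 29, 12, y), (18, t, q, 29, 21, y)}
Projecting to D, A, C (2 duplicate(s) eliminated): {(12, 29, t), (12, 30, t), (13, 31, c), (21, 29, t), (21, 30, t), (31, 31, c)}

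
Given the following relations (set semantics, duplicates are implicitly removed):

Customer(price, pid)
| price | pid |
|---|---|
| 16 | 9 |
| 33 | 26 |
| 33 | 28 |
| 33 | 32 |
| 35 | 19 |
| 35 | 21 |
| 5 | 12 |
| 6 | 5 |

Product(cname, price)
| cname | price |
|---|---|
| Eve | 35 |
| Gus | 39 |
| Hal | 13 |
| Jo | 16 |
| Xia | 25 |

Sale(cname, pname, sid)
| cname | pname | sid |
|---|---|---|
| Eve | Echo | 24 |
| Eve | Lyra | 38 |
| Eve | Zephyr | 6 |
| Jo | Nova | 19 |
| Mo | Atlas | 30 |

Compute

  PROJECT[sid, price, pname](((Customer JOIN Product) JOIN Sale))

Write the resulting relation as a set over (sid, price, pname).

{(19, 16, Nova), (24, 35, Echo), (38, 35, Lyra), (6, 35, Zephyr)}

Natural join on price: {(16, 9, Jo), (35, 19, Eve), (35, 21, Eve)}
Natural join on cname: {(16, 9, Jo, Nova, 19), (35, 19, Eve, Echo, 24), (35, 19, Eve, Lyra, 38), (35, 19, Eve, Zephyr, 6), (35, 21, Eve, Echo, 24), (35, 21, Eve, Lyra, 38), (35, 21, Eve, Zephyr, 6)}
π_{sid, price, pname} gives {(19, 16, Nova), (24, 35, Echo), (38, 35, Lyra), (6, 35, Zephyr)} (3 duplicate(s) eliminated).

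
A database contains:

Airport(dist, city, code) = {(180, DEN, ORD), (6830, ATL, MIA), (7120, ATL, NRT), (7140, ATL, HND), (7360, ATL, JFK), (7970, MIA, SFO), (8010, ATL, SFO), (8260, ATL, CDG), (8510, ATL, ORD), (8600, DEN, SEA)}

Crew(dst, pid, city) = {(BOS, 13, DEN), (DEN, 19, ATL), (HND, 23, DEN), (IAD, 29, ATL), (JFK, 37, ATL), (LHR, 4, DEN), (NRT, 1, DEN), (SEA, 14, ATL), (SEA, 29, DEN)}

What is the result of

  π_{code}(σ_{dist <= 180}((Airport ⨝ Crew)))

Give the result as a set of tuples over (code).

{ORD}

Joining Airport and Crew on city yields {(180, DEN, ORD, BOS, 13), (180, DEN, ORD, HND, 23), (180, DEN, ORD, LHR, 4), (180, DEN, ORD, NRT, 1), (180, DEN, ORD, SEA, 29), (6830, ATL, MIA, DEN, 19), (6830, ATL, MIA, IAD, 29), (6830, ATL, MIA, JFK, 37), (6830, ATL, MIA, SEA, 14), (7120, ATL, NRT, DEN, 19), (7120, ATL, NRT, IAD, 29), (7120, ATL, NRT, JFK, 37), (7120, ATL, NRT, SEA, 14), (7140, ATL, HND, DEN, 19), (7140, ATL, HND, IAD, 29), (7140, ATL, HND, JFK, 37), (7140, ATL, HND, SEA, 14), (7360, ATL, JFK, DEN, 19), (7360, ATL, JFK, IAD, 29), (7360, ATL, JFK, JFK, 37), (7360, ATL, JFK, SEA, 14), (8010, ATL, SFO, DEN, 19), (8010, ATL, SFO, IAD, 29), (8010, ATL, SFO, JFK, 37), (8010, ATL, SFO, SEA, 14), (8260, ATL, CDG, DEN, 19), (8260, ATL, CDG, IAD, 29), (8260, ATL, CDG, JFK, 37), (8260, ATL, CDG, SEA, 14), (8510, ATL, ORD, DEN, 19), (8510, ATL, ORD, IAD, 29), (8510, ATL, ORD, JFK, 37), (8510, ATL, ORD, SEA, 14), (8600, DEN, SEA, BOS, 13), (8600, DEN, SEA, HND, 23), (8600, DEN, SEA, LHR, 4), (8600, DEN, SEA, NRT, 1), (8600, DEN, SEA, SEA, 29)}.
σ[dist <= 180]: keep tuples satisfying dist <= 180 → {(180, DEN, ORD, BOS, 13), (180, DEN, ORD, HND, 23), (180, DEN, ORD, LHR, 4), (180, DEN, ORD, NRT, 1), (180, DEN, ORD, SEA, 29)}
π[code]: project onto (code) (4 duplicate(s) eliminated) → {ORD}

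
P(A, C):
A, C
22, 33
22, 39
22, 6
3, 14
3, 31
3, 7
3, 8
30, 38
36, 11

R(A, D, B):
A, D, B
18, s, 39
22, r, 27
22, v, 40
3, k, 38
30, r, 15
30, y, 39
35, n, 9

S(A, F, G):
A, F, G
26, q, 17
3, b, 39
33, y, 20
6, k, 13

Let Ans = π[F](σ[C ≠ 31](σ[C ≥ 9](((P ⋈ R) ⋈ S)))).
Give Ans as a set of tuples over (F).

{b}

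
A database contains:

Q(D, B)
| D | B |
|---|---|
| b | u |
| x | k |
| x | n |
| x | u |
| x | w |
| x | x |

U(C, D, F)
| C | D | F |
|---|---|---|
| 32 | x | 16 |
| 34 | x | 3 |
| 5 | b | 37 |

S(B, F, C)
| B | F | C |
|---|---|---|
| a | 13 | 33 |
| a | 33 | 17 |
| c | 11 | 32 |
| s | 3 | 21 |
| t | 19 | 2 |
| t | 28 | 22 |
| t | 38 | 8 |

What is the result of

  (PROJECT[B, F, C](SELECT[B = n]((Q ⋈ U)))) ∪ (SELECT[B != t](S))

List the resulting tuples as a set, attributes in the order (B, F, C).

{(a, 13, 33), (a, 33, 17), (c, 11, 32), (n, 16, 32), (n, 3, 34), (s, 3, 21)}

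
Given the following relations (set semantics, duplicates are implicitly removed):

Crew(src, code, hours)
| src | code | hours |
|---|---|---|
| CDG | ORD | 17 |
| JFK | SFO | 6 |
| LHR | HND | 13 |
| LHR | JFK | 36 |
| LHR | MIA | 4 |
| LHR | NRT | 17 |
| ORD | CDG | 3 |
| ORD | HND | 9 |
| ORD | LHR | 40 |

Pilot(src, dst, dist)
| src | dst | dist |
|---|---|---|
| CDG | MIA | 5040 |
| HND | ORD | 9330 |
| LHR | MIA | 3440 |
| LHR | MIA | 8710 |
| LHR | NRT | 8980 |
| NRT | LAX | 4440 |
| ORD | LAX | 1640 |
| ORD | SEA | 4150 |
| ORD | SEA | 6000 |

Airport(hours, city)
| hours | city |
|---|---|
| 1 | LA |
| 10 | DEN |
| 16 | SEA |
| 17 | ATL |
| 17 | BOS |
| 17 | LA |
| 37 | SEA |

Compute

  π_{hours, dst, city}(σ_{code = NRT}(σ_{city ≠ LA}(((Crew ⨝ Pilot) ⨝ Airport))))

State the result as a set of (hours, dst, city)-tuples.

{(17, MIA, ATL), (17, MIA, BOS), (17, NRT, ATL), (17, NRT, BOS)}

Joining Crew and Pilot on src yields {(CDG, ORD, 17, MIA, 5040), (LHR, HND, 13, MIA, 3440), (LHR, HND, 13, MIA, 8710), (LHR, HND, 13, NRT, 8980), (LHR, JFK, 36, MIA, 3440), (LHR, JFK, 36, MIA, 8710), (LHR, JFK, 36, NRT, 8980), (LHR, MIA, 4, MIA, 3440), (LHR, MIA, 4, MIA, 8710), (LHR, MIA, 4, NRT, 8980), (LHR, NRT, 17, MIA, 3440), (LHR, NRT, 17, MIA, 8710), (LHR, NRT, 17, NRT, 8980), (ORD, CDG, 3, LAX, 1640), (ORD, CDG, 3, SEA, 4150), (ORD, CDG, 3, SEA, 6000), (ORD, HND, 9, LAX, 1640), (ORD, HND, 9, SEA, 4150), (ORD, HND, 9, SEA, 6000), (ORD, LHR, 40, LAX, 1640), (ORD, LHR, 40, SEA, 4150), (ORD, LHR, 40, SEA, 6000)}.
Joining (Crew ⨝ Pilot) and Airport on hours yields {(CDG, ORD, 17, MIA, 5040, ATL), (CDG, ORD, 17, MIA, 5040, BOS), (CDG, ORD, 17, MIA, 5040, LA), (LHR, NRT, 17, MIA, 3440, ATL), (LHR, NRT, 17, MIA, 3440, BOS), (LHR, NRT, 17, MIA, 3440, LA), (LHR, NRT, 17, MIA, 8710, ATL), (LHR, NRT, 17, MIA, 8710, BOS), (LHR, NRT, 17, MIA, 8710, LA), (LHR, NRT, 17, NRT, 8980, ATL), (LHR, NRT, 17, NRT, 8980, BOS), (LHR, NRT, 17, NRT, 8980, LA)}.
Selection city ≠ LA: {(CDG, ORD, 17, MIA, 5040, ATL), (CDG, ORD, 17, MIA, 5040, BOS), (LHR, NRT, 17, MIA, 3440, ATL), (LHR, NRT, 17, MIA, 3440, BOS), (LHR, NRT, 17, MIA, 8710, ATL), (LHR, NRT, 17, MIA, 8710, BOS), (LHR, NRT, 17, NRT, 8980, ATL), (LHR, NRT, 17, NRT, 8980, BOS)}
Selection code = NRT: {(LHR, NRT, 17, MIA, 3440, ATL), (LHR, NRT, 17, MIA, 3440, BOS), (LHR, NRT, 17, MIA, 8710, ATL), (LHR, NRT, 17, MIA, 8710, BOS), (LHR, NRT, 17, NRT, 8980, ATL), (LHR, NRT, 17, NRT, 8980, BOS)}
π_{hours, dst, city} gives {(17, MIA, ATL), (17, MIA, BOS), (17, NRT, ATL), (17, NRT, BOS)} (2 duplicate(s) eliminated).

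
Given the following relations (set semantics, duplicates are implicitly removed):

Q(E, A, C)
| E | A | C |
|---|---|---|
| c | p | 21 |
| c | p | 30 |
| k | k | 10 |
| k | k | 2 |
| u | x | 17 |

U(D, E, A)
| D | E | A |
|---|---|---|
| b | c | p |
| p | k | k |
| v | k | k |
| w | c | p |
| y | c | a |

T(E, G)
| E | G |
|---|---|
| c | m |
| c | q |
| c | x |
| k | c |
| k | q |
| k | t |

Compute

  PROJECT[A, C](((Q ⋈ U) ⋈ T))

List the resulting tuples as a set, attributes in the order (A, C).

{(k, 10), (k, 2), (p, 21), (p, 30)}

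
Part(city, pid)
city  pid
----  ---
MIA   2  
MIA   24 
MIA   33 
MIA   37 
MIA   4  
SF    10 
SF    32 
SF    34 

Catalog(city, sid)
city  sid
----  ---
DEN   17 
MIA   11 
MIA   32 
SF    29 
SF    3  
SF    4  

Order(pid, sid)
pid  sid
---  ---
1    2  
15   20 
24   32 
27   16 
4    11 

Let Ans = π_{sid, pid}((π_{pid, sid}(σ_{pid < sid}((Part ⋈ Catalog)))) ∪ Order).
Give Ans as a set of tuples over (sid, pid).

{(11, 2), (11, 4), (16, 27), (2, 1), (20, 15), (29, 10), (32, 2), (32, 24), (32, 4)}

Joining Part and Catalog on city yields {(MIA, 2, 11), (MIA, 2, 32), (MIA, 24, 11), (MIA, 24, 32), (MIA, 33, 11), (MIA, 33, 32), (MIA, 37, 11), (MIA, 37, 32), (MIA, 4, 11), (MIA, 4, 32), (SF, 10, 29), (SF, 10, 3), (SF, 10, 4), (SF, 32, 29), (SF, 32, 3), (SF, 32, 4), (SF, 34, 29), (SF, 34, 3), (SF, 34, 4)}.
Selection pid < sid: {(MIA, 2, 11), (MIA, 2, 32), (MIA, 24, 32), (MIA, 4, 11), (MIA, 4, 32), (SF, 10, 29)}
Projecting to pid, sid: {(10, 29), (2, 11), (2, 32), (24, 32), (4, 11), (4, 32)}
Union: {(10, 29), (2, 11), (2, 32), (24, 32), (4, 11), (4, 32)} with {(1, 2), (15, 20), (24, 32), (27, 16), (4, 11)} → {(1, 2), (10, 29), (15, 20), (2, 11), (2, 32), (24, 32), (27, 16), (4, 11), (4, 32)}
Projecting to sid, pid: {(11, 2), (11, 4), (16, 27), (2, 1), (20, 15), (29, 10), (32, 2), (32, 24), (32, 4)}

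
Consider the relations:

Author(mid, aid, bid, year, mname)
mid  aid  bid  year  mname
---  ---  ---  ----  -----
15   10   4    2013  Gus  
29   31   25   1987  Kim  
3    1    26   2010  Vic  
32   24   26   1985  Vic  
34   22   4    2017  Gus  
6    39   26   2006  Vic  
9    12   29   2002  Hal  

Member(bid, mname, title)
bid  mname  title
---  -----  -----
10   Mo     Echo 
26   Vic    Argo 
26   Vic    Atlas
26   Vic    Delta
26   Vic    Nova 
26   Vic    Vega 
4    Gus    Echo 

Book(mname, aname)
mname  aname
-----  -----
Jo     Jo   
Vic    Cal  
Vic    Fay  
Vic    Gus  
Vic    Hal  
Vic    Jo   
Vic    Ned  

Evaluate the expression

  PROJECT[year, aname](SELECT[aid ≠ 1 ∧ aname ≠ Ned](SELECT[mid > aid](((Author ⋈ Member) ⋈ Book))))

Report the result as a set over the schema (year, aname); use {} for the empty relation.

{(1985, Cal), (1985, Fay), (1985, Gus), (1985, Hal), (1985, Jo)}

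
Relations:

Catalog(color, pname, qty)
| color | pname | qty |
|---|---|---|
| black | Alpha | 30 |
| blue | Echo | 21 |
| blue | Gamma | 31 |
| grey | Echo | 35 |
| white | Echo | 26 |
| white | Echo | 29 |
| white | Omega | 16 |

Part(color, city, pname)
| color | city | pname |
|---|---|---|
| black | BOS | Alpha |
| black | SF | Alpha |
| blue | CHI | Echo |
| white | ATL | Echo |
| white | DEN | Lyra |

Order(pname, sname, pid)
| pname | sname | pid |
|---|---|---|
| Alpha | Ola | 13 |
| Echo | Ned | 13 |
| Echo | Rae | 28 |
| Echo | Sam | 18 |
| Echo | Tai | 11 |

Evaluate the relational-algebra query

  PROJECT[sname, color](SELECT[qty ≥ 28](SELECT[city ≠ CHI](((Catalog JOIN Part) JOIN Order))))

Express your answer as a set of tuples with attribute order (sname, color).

{(Ned, white), (Ola, black), (Rae, white), (Sam, white), (Tai, white)}

Catalog ⋈ Part (natural join on color, pname): {(black, Alpha, 30, BOS), (black, Alpha, 30, SF), (blue, Echo, 21, CHI), (white, Echo, 26, ATL), (white, Echo, 29, ATL)}
(Catalog JOIN Part) ⋈ Order (natural join on pname): {(black, Alpha, 30, BOS, Ola, 13), (black, Alpha, 30, SF, Ola, 13), (blue, Echo, 21, CHI, Ned, 13), (blue, Echo, 21, CHI, Rae, 28), (blue, Echo, 21, CHI, Sam, 18), (blue, Echo, 21, CHI, Tai, 11), (white, Echo, 26, ATL, Ned, 13), (white, Echo, 26, ATL, Rae, 28), (white, Echo, 26, ATL, Sam, 18), (white, Echo, 26, ATL, Tai, 11), (white, Echo, 29, ATL, Ned, 13), (white, Echo, 29, ATL, Rae, 28), (white, Echo, 29, ATL, Sam, 18), (white, Echo, 29, ATL, Tai, 11)}
σ[city ≠ CHI]: keep tuples satisfying city ≠ CHI → {(black, Alpha, 30, BOS, Ola, 13), (black, Alpha, 30, SF, Ola, 13), (white, Echo, 26, ATL, Ned, 13), (white, Echo, 26, ATL, Rae, 28), (white, Echo, 26, ATL, Sam, 18), (white, Echo, 26, ATL, Tai, 11), (white, Echo, 29, ATL, Ned, 13), (white, Echo, 29, ATL, Rae, 28), (white, Echo, 29, ATL, Sam, 18), (white, Echo, 29, ATL, Tai, 11)}
σ[qty ≥ 28]: keep tuples satisfying qty ≥ 28 → {(black, Alpha, 30, BOS, Ola, 13), (black, Alpha, 30, SF, Ola, 13), (white, Echo, 29, ATL, Ned, 13), (white, Echo, 29, ATL, Rae, 28), (white, Echo, 29, ATL, Sam, 18), (white, Echo, 29, ATL, Tai, 11)}
Projecting to sname, color (1 duplicate(s) eliminated): {(Ned, white), (Ola, black), (Rae, white), (Sam, white), (Tai, white)}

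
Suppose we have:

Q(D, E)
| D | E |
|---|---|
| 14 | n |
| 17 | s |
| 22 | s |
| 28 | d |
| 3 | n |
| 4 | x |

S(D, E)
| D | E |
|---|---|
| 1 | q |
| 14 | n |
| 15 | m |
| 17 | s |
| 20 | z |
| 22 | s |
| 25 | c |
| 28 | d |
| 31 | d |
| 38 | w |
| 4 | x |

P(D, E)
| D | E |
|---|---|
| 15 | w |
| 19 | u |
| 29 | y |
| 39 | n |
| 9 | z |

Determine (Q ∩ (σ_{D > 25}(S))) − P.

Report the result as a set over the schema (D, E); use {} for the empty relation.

Selection D > 25: {(28, d), (31, d), (38, w)}
Taking the intersection: {(28, d)}
Taking the difference: {(28, d)}

{(28, d)}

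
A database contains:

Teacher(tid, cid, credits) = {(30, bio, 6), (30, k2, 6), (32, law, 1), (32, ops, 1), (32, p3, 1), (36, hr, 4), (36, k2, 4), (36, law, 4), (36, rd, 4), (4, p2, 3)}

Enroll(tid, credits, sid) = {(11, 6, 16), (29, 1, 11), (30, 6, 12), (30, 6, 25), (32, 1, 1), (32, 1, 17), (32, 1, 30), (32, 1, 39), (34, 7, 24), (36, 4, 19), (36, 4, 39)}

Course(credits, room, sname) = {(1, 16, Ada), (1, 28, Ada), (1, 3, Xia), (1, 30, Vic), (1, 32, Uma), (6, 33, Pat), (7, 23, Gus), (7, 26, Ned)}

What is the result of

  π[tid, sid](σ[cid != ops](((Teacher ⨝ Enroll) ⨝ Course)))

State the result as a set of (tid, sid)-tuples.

{(30, 12), (30, 25), (32, 1), (32, 17), (32, 30), (32, 39)}

Teacher ⋈ Enroll (natural join on tid, credits): {(30, bio, 6, 12), (30, bio, 6, 25), (30, k2, 6, 12), (30, k2, 6, 25), (32, law, 1, 1), (32, law, 1, 17), (32, law, 1, 30), (32, law, 1, 39), (32, ops, 1, 1), (32, ops, 1, 17), (32, ops, 1, 30), (32, ops, 1, 39), (32, p3, 1, 1), (32, p3, 1, 17), (32, p3, 1, 30), (32, p3, 1, 39), (36, hr, 4, 19), (36, hr, 4, 39), (36, k2, 4, 19), (36, k2, 4, 39), (36, law, 4, 19), (36, law, 4, 39), (36, rd, 4, 19), (36, rd, 4, 39)}
(Teacher ⨝ Enroll) ⋈ Course (natural join on credits): {(30, bio, 6, 12, 33, Pat), (30, bio, 6, 25, 33, Pat), (30, k2, 6, 12, 33, Pat), (30, k2, 6, 25, 33, Pat), (32, law, 1, 1, 16, Ada), (32, law, 1, 1, 28, Ada), (32, law, 1, 1, 3, Xia), (32, law, 1, 1, 30, Vic), (32, law, 1, 1, 32, Uma), (32, law, 1, 17, 16, Ada), (32, law, 1, 17, 28, Ada), (32, law, 1, 17, 3, Xia), (32, law, 1, 17, 30, Vic), (32, law, 1, 17, 32, Uma), (32, law, 1, 30, 16, Ada), (32, law, 1, 30, 28, Ada), (32, law, 1, 30, 3, Xia), (32, law, 1, 30, 30, Vic), (32, law, 1, 30, 32, Uma), (32, law, 1, 39, 16, Ada), (32, law, 1, 39, 28, Ada), (32, law, 1, 39, 3, Xia), (32, law, 1, 39, 30, Vic), (32, law, 1, 39, 32, Uma), (32, ops, 1, 1, 16, Ada), (32, ops, 1, 1, 28, Ada), (32, ops, 1, 1, 3, Xia), (32, ops, 1, 1, 30, Vic), (32, ops, 1, 1, 32, Uma), (32, ops, 1, 17, 16, Ada), (32, ops, 1, 17, 28, Ada), (32, ops, 1, 17, 3, Xia), (32, ops, 1, 17, 30, Vic), (32, ops, 1, 17, 32, Uma), (32, ops, 1, 30, 16, Ada), (32, ops, 1, 30, 28, Ada), (32, ops, 1, 30, 3, Xia), (32, ops, 1, 30, 30, Vic), (32, ops, 1, 30, 32, Uma), (32, ops, 1, 39, 16, Ada), (32, ops, 1, 39, 28, Ada), (32, ops, 1, 39, 3, Xia), (32, ops, 1, 39, 30, Vic), (32, ops, 1, 39, 32, Uma), (32, p3, 1, 1, 16, Ada), (32, p3, 1, 1, 28, Ada), (32, p3, 1, 1, 3, Xia), (32, p3, 1, 1, 30, Vic), (32, p3, 1, 1, 32, Uma), (32, p3, 1, 17, 16, Ada), (32, p3, 1, 17, 28, Ada), (32, p3, 1, 17, 3, Xia), (32, p3, 1, 17, 30, Vic), (32, p3, 1, 17, 32, Uma), (32, p3, 1, 30, 16, Ada), (32, p3, 1, 30, 28, Ada), (32, p3, 1, 30, 3, Xia), (32, p3, 1, 30, 30, Vic), (32, p3, 1, 30, 32, Uma), (32, p3, 1, 39, 16, Ada), (32, p3, 1, 39, 28, Ada), (32, p3, 1, 39, 3, Xia), (32, p3, 1, 39, 30, Vic), (32, p3, 1, 39, 32, Uma)}
Apply σ_{cid != ops}; surviving tuples: {(30, bio, 6, 12, 33, Pat), (30, bio, 6, 25, 33, Pat), (30, k2, 6, 12, 33, Pat), (30, k2, 6, 25, 33, Pat), (32, law, 1, 1, 16, Ada), (32, law, 1, 1, 28, Ada), (32, law, 1, 1, 3, Xia), (32, law, 1, 1, 30, Vic), (32, law, 1, 1, 32, Uma), (32, law, 1, 17, 16, Ada), (32, law, 1, 17, 28, Ada), (32, law, 1, 17, 3, Xia), (32, law, 1, 17, 30, Vic), (32, law, 1, 17, 32, Uma), (32, law, 1, 30, 16, Ada), (32, law, 1, 30, 28, Ada), (32, law, 1, 30, 3, Xia), (32, law, 1, 30, 30, Vic), (32, law, 1, 30, 32, Uma), (32, law, 1, 39, 16, Ada), (32, law, 1, 39, 28, Ada), (32, law, 1, 39, 3, Xia), (32, law, 1, 39, 30, Vic), (32, law, 1, 39, 32, Uma), (32, p3, 1, 1, 16, Ada), (32, p3, 1, 1, 28, Ada), (32, p3, 1, 1, 3, Xia), (32, p3, 1, 1, 30, Vic), (32, p3, 1, 1, 32, Uma), (32, p3, 1, 17, 16, Ada), (32, p3, 1, 17, 28, Ada), (32, p3, 1, 17, 3, Xia), (32, p3, 1, 17, 30, Vic), (32, p3, 1, 17, 32, Uma), (32, p3, 1, 30, 16, Ada), (32, p3, 1, 30, 28, Ada), (32, p3, 1, 30, 3, Xia), (32, p3, 1, 30, 30, Vic), (32, p3, 1, 30, 32, Uma), (32, p3, 1, 39, 16, Ada), (32, p3, 1, 39, 28, Ada), (32, p3, 1, 39, 3, Xia), (32, p3, 1, 39, 30, Vic), (32, p3, 1, 39, 32, Uma)}
Projecting to tid, sid (38 duplicate(s) eliminated): {(30, 12), (30, 25), (32, 1), (32, 17), (32, 30), (32, 39)}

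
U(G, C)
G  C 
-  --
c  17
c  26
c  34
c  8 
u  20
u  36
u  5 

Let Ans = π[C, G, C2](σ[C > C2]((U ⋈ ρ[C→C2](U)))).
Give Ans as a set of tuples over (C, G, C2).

{(17, c, 8), (20, u, 5), (26, c, 17), (26, c, 8), (34, c, 17), (34, c, 26), (34, c, 8), (36, u, 20), (36, u, 5)}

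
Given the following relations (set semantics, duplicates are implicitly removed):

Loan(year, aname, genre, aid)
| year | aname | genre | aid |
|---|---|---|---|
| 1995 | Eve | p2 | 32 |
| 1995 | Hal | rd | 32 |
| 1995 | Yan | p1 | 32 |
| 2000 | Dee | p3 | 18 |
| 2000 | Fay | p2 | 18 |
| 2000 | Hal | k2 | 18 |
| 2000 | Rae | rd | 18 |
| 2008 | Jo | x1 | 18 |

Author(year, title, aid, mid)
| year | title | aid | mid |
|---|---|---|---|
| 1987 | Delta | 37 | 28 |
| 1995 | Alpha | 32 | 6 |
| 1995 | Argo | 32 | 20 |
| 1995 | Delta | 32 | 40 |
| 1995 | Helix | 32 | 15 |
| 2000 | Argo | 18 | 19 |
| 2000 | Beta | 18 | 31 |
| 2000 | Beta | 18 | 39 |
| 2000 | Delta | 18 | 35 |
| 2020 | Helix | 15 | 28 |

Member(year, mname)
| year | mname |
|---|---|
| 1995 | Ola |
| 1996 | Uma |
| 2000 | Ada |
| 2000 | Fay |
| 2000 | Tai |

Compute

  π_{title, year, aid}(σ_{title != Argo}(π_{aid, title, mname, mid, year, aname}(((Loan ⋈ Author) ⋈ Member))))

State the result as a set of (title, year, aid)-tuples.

{(Alpha, 1995, 32), (Beta, 2000, 18), (Delta, 1995, 32), (Delta, 2000, 18), (Helix, 1995, 32)}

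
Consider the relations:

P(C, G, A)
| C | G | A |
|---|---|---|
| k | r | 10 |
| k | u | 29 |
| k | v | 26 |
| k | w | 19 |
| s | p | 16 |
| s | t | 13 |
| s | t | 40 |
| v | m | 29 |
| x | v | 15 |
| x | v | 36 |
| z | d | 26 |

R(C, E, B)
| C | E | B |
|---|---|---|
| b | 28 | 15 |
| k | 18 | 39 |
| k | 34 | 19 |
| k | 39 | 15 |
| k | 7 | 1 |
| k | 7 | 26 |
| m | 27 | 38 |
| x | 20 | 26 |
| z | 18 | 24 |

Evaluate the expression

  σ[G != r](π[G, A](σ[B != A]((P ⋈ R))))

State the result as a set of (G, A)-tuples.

{(d, 26), (u, 29), (v, 15), (v, 26), (v, 36), (w, 19)}

Joining P and R on C yields {(k, r, 10, 18, 39), (k, r, 10, 34, 19), (k, r, 10, 39, 15), (k, r, 10, 7, 1), (k, r, 10, 7, 26), (k, u, 29, 18, 39), (k, u, 29, 34, 19), (k, u, 29, 39, 15), (k, u, 29, 7, 1), (k, u, 29, 7, 26), (k, v, 26, 18, 39), (k, v, 26, 34, 19), (k, v, 26, 39, 15), (k, v, 26, 7, 1), (k, v, 26, 7, 26), (k, w, 19, 18, 39), (k, w, 19, 34, 19), (k, w, 19, 39, 15), (k, w, 19, 7, 1), (k, w, 19, 7, 26), (x, v, 15, 20, 26), (x, v, 36, 20, 26), (z, d, 26, 18, 24)}.
Apply σ_{B != A}; surviving tuples: {(k, r, 10, 18, 39), (k, r, 10, 34, 19), (k, r, 10, 39, 15), (k, r, 10, 7, 1), (k, r, 10, 7, 26), (k, u, 29, 18, 39), (k, u, 29, 34, 19), (k, u, 29, 39, 15), (k, u, 29, 7, 1), (k, u, 29, 7, 26), (k, v, 26, 18, 39), (k, v, 26, 34, 19), (k, v, 26, 39, 15), (k, v, 26, 7, 1), (k, w, 19, 18, 39), (k, w, 19, 39, 15), (k, w, 19, 7, 1), (k, w, 19, 7, 26), (x, v, 15, 20, 26), (x, v, 36, 20, 26), (z, d, 26, 18, 24)}
Projecting to G, A (14 duplicate(s) eliminated): {(d, 26), (r, 10), (u, 29), (v, 15), (v, 26), (v, 36), (w, 19)}
Apply σ_{G != r}; surviving tuples: {(d, 26), (u, 29), (v, 15), (v, 26), (v, 36), (w, 19)}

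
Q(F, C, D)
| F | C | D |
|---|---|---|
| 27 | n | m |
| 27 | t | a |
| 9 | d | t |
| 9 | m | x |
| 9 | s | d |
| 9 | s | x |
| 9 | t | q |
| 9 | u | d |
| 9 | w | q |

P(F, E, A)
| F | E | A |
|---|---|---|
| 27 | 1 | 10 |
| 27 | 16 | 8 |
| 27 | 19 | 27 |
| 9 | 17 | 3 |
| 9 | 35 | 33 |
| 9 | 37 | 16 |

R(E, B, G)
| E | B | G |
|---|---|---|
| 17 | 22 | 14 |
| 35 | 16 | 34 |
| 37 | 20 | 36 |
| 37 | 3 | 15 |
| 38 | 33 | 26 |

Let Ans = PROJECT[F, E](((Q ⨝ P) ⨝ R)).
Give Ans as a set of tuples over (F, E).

Joining Q and P on F yields {(27, n, m, 1, 10), (27, n, m, 16, 8), (27, n, m, 19, 27), (27, t, a, 1, 10), (27, t, a, 16, 8), (27, t, a, 19, 27), (9, d, t, 17, 3), (9, d, t, 35, 33), (9, d, t, 37, 16), (9, m, x, 17, 3), (9, m, x, 35, 33), (9, m, x, 37, 16), (9, s, d, 17, 3), (9, s, d, 35, 33), (9, s, d, 37, 16), (9, s, x, 17, 3), (9, s, x, 35, 33), (9, s, x, 37, 16), (9, t, q, 17, 3), (9, t, q, 35, 33), (9, t, q, 37, 16), (9, u, d, 17, 3), (9, u, d, 35, 33), (9, u, d, 37, 16), (9, w, q, 17, 3), (9, w, q, 35, 33), (9, w, q, 37, 16)}.
Joining (Q ⨝ P) and R on E yields {(9, d, t, 17, 3, 22, 14), (9, d, t, 35, 33, 16, 34), (9, d, t, 37, 16, 20, 36), (9, d, t, 37, 16, 3, 15), (9, m, x, 17, 3, 22, 14), (9, m, x, 35, 33, 16, 34), (9, m, x, 37, 16, 20, 36), (9, m, x, 37, 16, 3, 15), (9, s, d, 17, 3, 22, 14), (9, s, d, 35, 33, 16, 34), (9, s, d, 37, 16, 20, 36), (9, s, d, 37, 16, 3, 15), (9, s, x, 17, 3, 22, 14), (9, s, x, 35, 33, 16, 34), (9, s, x, 37, 16, 20, 36), (9, s, x, 37, 16, 3, 15), (9, t, q, 17, 3, 22, 14), (9, t, q, 35, 33, 16, 34), (9, t, q, 37, 16, 20, 36), (9, t, q, 37, 16, 3, 15), (9, u, d, 17, 3, 22, 14), (9, u, d, 35, 33, 16, 34), (9, u, d, 37, 16, 20, 36), (9, u, d, 37, 16, 3, 15), (9, w, q, 17, 3, 22, 14), (9, w, q, 35, 33, 16, 34), (9, w, q, 37, 16, 20, 36), (9, w, q, 37, 16, 3, 15)}.
Keep only column(s) F, E (25 duplicate(s) eliminated): {(9, 17), (9, 35), (9, 37)}

{(9, 17), (9, 35), (9, 37)}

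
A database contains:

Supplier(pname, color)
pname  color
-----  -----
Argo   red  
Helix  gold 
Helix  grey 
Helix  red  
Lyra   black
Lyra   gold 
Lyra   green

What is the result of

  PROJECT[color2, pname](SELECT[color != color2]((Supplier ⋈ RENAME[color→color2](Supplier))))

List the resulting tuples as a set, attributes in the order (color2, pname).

ρ[color→color2]: schema becomes (pname, color2); tuples unchanged.
Natural join on pname: {(Argo, red, red), (Helix, gold, gold), (Helix, gold, grey), (Helix, gold, red), (Helix, grey, gold), (Helix, grey, grey), (Helix, grey, red), (Helix, red, gold), (Helix, red, grey), (Helix, red, red), (Lyra, black, black), (Lyra, black, gold), (Lyra, black, green), (Lyra, gold, black), (Lyra, gold, gold), (Lyra, gold, green), (Lyra, green, black), (Lyra, green, gold), (Lyra, green, green)}
Selection color != color2: {(Helix, gold, grey), (Helix, gold, red), (Helix, grey, gold), (Helix, grey, red), (Helix, red, gold), (Helix, red, grey), (Lyra, black, gold), (Lyra, black, green), (Lyra, gold, black), (Lyra, gold, green), (Lyra, green, black), (Lyra, green, gold)}
Keep only column(s) color2, pname (6 duplicate(s) eliminated): {(black, Lyra), (gold, Helix), (gold, Lyra), (green, Lyra), (grey, Helix), (red, Helix)}

{(black, Lyra), (gold, Helix), (gold, Lyra), (green, Lyra), (grey, Helix), (red, Helix)}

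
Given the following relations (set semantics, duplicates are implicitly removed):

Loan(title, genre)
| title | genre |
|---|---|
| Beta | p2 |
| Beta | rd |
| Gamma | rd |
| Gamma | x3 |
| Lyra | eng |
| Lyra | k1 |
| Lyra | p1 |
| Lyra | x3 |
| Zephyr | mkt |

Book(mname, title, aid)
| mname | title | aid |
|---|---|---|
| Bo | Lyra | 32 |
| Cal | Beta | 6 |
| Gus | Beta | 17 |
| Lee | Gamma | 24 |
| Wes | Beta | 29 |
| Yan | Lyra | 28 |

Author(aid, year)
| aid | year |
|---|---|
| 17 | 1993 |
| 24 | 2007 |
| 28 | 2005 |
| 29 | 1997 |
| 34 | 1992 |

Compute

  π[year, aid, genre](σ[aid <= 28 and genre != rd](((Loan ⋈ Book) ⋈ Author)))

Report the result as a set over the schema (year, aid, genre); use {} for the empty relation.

{(1993, 17, p2), (2005, 28, eng), (2005, 28, k1), (2005, 28, p1), (2005, 28, x3), (2007, 24, x3)}

Loan ⋈ Book (natural join on title): {(Beta, p2, Cal, 6), (Beta, p2, Gus, 17), (Beta, p2, Wes, 29), (Beta, rd, Cal, 6), (Beta, rd, Gus, 17), (Beta, rd, Wes, 29), (Gamma, rd, Lee, 24), (Gamma, x3, Lee, 24), (Lyra, eng, Bo, 32), (Lyra, eng, Yan, 28), (Lyra, k1, Bo, 32), (Lyra, k1, Yan, 28), (Lyra, p1, Bo, 32), (Lyra, p1, Yan, 28), (Lyra, x3, Bo, 32), (Lyra, x3, Yan, 28)}
(Loan ⋈ Book) ⋈ Author (natural join on aid): {(Beta, p2, Gus, 17, 1993), (Beta, p2, Wes, 29, 1997), (Beta, rd, Gus, 17, 1993), (Beta, rd, Wes, 29, 1997), (Gamma, rd, Lee, 24, 2007), (Gamma, x3, Lee, 24, 2007), (Lyra, eng, Yan, 28, 2005), (Lyra, k1, Yan, 28, 2005), (Lyra, p1, Yan, 28, 2005), (Lyra, x3, Yan, 28, 2005)}
Apply σ_{aid <= 28 and genre != rd}; surviving tuples: {(Beta, p2, Gus, 17, 1993), (Gamma, x3, Lee, 24, 2007), (Lyra, eng, Yan, 28, 2005), (Lyra, k1, Yan, 28, 2005), (Lyra, p1, Yan, 28, 2005), (Lyra, x3, Yan, 28, 2005)}
Projecting to year, aid, genre: {(1993, 17, p2), (2005, 28, eng), (2005, 28, k1), (2005, 28, p1), (2005, 28, x3), (2007, 24, x3)}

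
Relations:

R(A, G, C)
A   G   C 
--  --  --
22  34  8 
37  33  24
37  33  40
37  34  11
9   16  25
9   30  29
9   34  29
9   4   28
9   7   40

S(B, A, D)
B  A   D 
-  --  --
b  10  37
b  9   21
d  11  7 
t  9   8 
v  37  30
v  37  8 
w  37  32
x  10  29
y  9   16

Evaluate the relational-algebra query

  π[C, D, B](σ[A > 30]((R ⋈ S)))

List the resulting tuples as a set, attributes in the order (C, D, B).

{(11, 30, v), (11, 32, w), (11, 8, v), (24, 30, v), (24, 32, w), (24, 8, v), (40, 30, v), (40, 32, w), (40, 8, v)}

Natural join on A: {(37, 33, 24, v, 30), (37, 33, 24, v, 8), (37, 33, 24, w, 32), (37, 33, 40, v, 30), (37, 33, 40, v, 8), (37, 33, 40, w, 32), (37, 34, 11, v, 30), (37, 34, 11, v, 8), (37, 34, 11, w, 32), (9, 16, 25, b, 21), (9, 16, 25, t, 8), (9, 16, 25, y, 16), (9, 30, 29, b, 21), (9, 30, 29, t, 8), (9, 30, 29, y, 16), (9, 34, 29, b, 21), (9, 34, 29, t, 8), (9, 34, 29, y, 16), (9, 4, 28, b, 21), (9, 4, 28, t, 8), (9, 4, 28, y, 16), (9, 7, 40, b, 21), (9, 7, 40, t, 8), (9, 7, 40, y, 16)}
Filtering on A > 30 leaves {(37, 33, 24, v, 30), (37, 33, 24, v, 8), (37, 33, 24, w, 32), (37, 33, 40, v, 30), (37, 33, 40, v, 8), (37, 33, 40, w, 32), (37, 34, 11, v, 30), (37, 34, 11, v, 8), (37, 34, 11, w, 32)}.
π_{C, D, B} gives {(11, 30, v), (11, 32, w), (11, 8, v), (24, 30, v), (24, 32, w), (24, 8, v), (40, 30, v), (40, 32, w), (40, 8, v)}.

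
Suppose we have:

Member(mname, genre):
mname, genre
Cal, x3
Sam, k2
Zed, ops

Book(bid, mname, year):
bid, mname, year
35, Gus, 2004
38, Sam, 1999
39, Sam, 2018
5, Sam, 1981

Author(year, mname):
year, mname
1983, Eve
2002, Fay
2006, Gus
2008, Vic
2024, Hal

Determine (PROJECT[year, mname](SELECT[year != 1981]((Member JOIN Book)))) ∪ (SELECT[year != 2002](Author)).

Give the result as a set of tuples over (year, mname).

{(1983, Eve), (1999, Sam), (2006, Gus), (2008, Vic), (2018, Sam), (2024, Hal)}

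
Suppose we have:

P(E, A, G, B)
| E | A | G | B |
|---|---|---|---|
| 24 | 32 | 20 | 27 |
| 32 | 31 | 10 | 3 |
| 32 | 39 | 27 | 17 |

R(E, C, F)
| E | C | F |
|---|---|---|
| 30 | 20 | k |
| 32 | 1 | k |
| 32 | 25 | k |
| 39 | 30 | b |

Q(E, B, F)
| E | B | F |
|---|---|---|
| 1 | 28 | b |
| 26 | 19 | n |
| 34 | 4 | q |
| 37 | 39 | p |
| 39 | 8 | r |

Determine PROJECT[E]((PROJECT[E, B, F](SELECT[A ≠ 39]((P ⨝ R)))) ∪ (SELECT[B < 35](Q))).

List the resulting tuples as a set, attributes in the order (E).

{1, 26, 32, 34, 39}

Natural join on E: {(32, 31, 10, 3, 1, k), (32, 31, 10, 3, 25, k), (32, 39, 27, 17, 1, k), (32, 39, 27, 17, 25, k)}
σ[A ≠ 39]: keep tuples satisfying A ≠ 39 → {(32, 31, 10, 3, 1, k), (32, 31, 10, 3, 25, k)}
Keep only column(s) E, B, F (1 duplicate(s) eliminated): {(32, 3, k)}
σ[B < 35]: keep tuples satisfying B < 35 → {(1, 28, b), (26, 19, n), (34, 4, q), (39, 8, r)}
Union: {(32, 3, k)} with {(1, 28, b), (26, 19, n), (34, 4, q), (39, 8, r)} → {(1, 28, b), (26, 19, n), (32, 3, k), (34, 4, q), (39, 8, r)}
Keep only column(s) E: {1, 26, 32, 34, 39}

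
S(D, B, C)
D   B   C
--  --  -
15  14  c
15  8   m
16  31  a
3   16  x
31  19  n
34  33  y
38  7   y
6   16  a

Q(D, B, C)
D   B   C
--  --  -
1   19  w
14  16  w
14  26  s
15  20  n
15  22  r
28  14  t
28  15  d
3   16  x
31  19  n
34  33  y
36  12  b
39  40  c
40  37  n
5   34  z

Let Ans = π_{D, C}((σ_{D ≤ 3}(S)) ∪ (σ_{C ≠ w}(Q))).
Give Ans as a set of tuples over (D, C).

σ[D ≤ 3]: keep tuples satisfying D ≤ 3 → {(3, 16, x)}
σ[C ≠ w]: keep tuples satisfying C ≠ w → {(14, 26, s), (15, 20, n), (15, 22, r), (28, 14, t), (28, 15, d), (3, 16, x), (31, 19, n), (34, 33, y), (36, 12, b), (39, 40, c), (40, 37, n), (5, 34, z)}
Taking the union: {(14, 26, s), (15, 20, n), (15, 22, r), (28, 14, t), (28, 15, d), (3, 16, x), (31, 19, n), (34, 33, y), (36, 12, b), (39, 40, c), (40, 37, n), (5, 34, z)}
Keep only column(s) D, C: {(14, s), (15, n), (15, r), (28, d), (28, t), (3, x), (31, n), (34, y), (36, b), (39, c), (40, n), (5, z)}

{(14, s), (15, n), (15, r), (28, d), (28, t), (3, x), (31, n), (34, y), (36, b), (39, c), (40, n), (5, z)}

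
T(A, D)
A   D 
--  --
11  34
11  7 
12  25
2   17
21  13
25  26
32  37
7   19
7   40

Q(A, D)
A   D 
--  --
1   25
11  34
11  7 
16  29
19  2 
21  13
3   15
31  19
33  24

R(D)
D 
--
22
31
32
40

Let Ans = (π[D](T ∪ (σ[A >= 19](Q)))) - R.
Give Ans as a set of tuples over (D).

{13, 17, 19, 2, 24, 25, 26, 34, 37, 7}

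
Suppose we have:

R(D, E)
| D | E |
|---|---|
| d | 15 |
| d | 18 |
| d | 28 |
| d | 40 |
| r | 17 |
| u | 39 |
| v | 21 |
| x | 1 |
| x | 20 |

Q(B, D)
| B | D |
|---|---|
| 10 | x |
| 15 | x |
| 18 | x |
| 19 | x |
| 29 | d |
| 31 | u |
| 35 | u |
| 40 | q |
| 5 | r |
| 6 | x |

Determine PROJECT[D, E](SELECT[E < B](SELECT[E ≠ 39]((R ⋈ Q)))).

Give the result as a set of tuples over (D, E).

{(d, 15), (d, 18), (d, 28), (x, 1)}

R ⋈ Q (natural join on D): {(d, 15, 29), (d, 18, 29), (d, 28, 29), (d, 40, 29), (r, 17, 5), (u, 39, 31), (u, 39, 35), (x, 1, 10), (x, 1, 15), (x, 1, 18), (x, 1, 19), (x, 1, 6), (x, 20, 10), (x, 20, 15), (x, 20, 18), (x, 20, 19), (x, 20, 6)}
Filtering on E ≠ 39 leaves {(d, 15, 29), (d, 18, 29), (d, 28, 29), (d, 40, 29), (r, 17, 5), (x, 1, 10), (x, 1, 15), (x, 1, 18), (x, 1, 19), (x, 1, 6), (x, 20, 10), (x, 20, 15), (x, 20, 18), (x, 20, 19), (x, 20, 6)}.
Filtering on E < B leaves {(d, 15, 29), (d, 18, 29), (d, 28, 29), (x, 1, 10), (x, 1, 15), (x, 1, 18), (x, 1, 19), (x, 1, 6)}.
Projecting to D, E (4 duplicate(s) eliminated): {(d, 15), (d, 18), (d, 28), (x, 1)}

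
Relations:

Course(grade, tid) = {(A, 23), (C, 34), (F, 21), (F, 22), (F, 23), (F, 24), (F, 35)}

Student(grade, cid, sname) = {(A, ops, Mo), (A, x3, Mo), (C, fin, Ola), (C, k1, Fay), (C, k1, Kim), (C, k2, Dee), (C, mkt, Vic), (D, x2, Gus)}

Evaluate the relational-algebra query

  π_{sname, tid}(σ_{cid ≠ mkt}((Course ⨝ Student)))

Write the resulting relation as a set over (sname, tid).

{(Dee, 34), (Fay, 34), (Kim, 34), (Mo, 23), (Ola, 34)}

Course ⋈ Student (natural join on grade): {(A, 23, ops, Mo), (A, 23, x3, Mo), (C, 34, fin, Ola), (C, 34, k1, Fay), (C, 34, k1, Kim), (C, 34, k2, Dee), (C, 34, mkt, Vic)}
Apply σ_{cid ≠ mkt}; surviving tuples: {(A, 23, ops, Mo), (A, 23, x3, Mo), (C, 34, fin, Ola), (C, 34, k1, Fay), (C, 34, k1, Kim), (C, 34, k2, Dee)}
π[sname, tid]: project onto (sname, tid) (1 duplicate(s) eliminated) → {(Dee, 34), (Fay, 34), (Kim, 34), (Mo, 23), (Ola, 34)}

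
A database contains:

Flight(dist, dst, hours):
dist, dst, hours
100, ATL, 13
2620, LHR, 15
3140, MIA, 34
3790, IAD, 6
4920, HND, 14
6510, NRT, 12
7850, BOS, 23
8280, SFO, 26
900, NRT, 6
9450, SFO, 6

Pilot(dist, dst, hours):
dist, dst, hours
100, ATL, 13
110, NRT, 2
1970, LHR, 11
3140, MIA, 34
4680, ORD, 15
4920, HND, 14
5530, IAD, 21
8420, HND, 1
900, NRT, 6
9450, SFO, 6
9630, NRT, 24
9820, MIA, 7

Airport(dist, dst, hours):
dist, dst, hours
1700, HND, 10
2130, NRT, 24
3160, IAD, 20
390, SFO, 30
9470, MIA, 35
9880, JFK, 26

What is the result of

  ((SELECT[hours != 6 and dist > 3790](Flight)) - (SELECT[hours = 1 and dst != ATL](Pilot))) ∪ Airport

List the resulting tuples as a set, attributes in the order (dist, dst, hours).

Selection hours != 6 and dist > 3790: {(4920, HND, 14), (6510, NRT, 12), (7850, BOS, 23), (8280, SFO, 26)}
Selection hours = 1 and dst != ATL: {(8420, HND, 1)}
Taking the difference: {(4920, HND, 14), (6510, NRT, 12), (7850, BOS, 23), (8280, SFO, 26)}
Taking the union: {(1700, HND, 10), (2130, NRT, 24), (3160, IAD, 20), (390, SFO, 30), (4920, HND, 14), (6510, NRT, 12), (7850, BOS, 23), (8280, SFO, 26), (9470, MIA, 35), (9880, JFK, 26)}

{(1700, HND, 10), (2130, NRT, 24), (3160, IAD, 20), (390, SFO, 30), (4920, HND, 14), (6510, NRT, 12), (7850, BOS, 23), (8280, SFO, 26), (9470, MIA, 35), (9880, JFK, 26)}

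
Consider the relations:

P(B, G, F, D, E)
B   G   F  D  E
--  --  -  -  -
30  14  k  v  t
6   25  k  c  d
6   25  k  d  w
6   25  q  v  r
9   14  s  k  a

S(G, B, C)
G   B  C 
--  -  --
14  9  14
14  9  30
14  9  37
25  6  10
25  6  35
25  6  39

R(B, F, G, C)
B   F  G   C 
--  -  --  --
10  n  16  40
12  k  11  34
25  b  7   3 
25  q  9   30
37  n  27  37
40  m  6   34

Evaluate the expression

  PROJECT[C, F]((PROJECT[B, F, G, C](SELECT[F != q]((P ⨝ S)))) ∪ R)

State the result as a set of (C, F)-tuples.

P ⋈ S (natural join on B, G): {(6, 25, k, c, d, 10), (6, 25, k, c, d, 35), (6, 25, k, c, d, 39), (6, 25, k, d, w, 10), (6, 25, k, d, w, 35), (6, 25, k, d, w, 39), (6, 25, q, v, r, 10), (6, 25, q, v, r, 35), (6, 25, q, v, r, 39), (9, 14, s, k, a, 14), (9, 14, s, k, a, 30), (9, 14, s, k, a, 37)}
σ[F != q]: keep tuples satisfying F != q → {(6, 25, k, c, d, 10), (6, 25, k, c, d, 35), (6, 25, k, c, d, 39), (6, 25, k, d, w, 10), (6, 25, k, d, w, 35), (6, 25, k, d, w, 39), (9, 14, s, k, a, 14), (9, 14, s, k, a, 30), (9, 14, s, k, a, 37)}
π[B, F, G, C]: project onto (B, F, G, C) (3 duplicate(s) eliminated) → {(6, k, 25, 10), (6, k, 25, 35), (6, k, 25, 39), (9, s, 14, 14), (9, s, 14, 30), (9, s, 14, 37)}
Set union of the two operands is {(10, n, 16, 40), (12, k, 11, 34), (25, b, 7, 3), (25, q, 9, 30), (37, n, 27, 37), (40, m, 6, 34), (6, k, 25, 10), (6, k, 25, 35), (6, k, 25, 39), (9, s, 14, 14), (9, s, 14, 30), (9, s, 14, 37)}.
π[C, F]: project onto (C, F) → {(10, k), (14, s), (3, b), (30, q), (30, s), (34, k), (34, m), (35, k), (37, n), (37, s), (39, k), (40, n)}

{(10, k), (14, s), (3, b), (30, q), (30, s), (34, k), (34, m), (35, k), (37, n), (37, s), (39, k), (40, n)}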